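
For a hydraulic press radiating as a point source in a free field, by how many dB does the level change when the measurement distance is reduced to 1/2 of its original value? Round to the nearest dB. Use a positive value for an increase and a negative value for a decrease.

A point source loses 6 dB per doubling of distance; generally ΔL = −20·log₁₀(r₂/r₁).
ΔL = −20·log₁₀(0.5) = +6.02 dB.

+6 dB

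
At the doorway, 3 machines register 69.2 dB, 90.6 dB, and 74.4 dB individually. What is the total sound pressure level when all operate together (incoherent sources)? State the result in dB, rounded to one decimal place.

For uncorrelated sources the intensities add, so convert each level to linear form, sum, and take 10·log₁₀ of the total.
Σ 10^(L/10) = 10^(69.2/10) + 10^(90.6/10) + 10^(74.4/10) = 1.184e+09.
L_total = 10·log₁₀(1.184e+09) = 90.73 dB.

90.7 dB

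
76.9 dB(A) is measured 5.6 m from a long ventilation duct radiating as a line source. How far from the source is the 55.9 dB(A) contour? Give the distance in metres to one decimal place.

705.0 m

Line-source spreading drops the level by 10·log₁₀(r₂/r₁); inverting, r₂/r₁ = 10^(ΔL/10).
r₂ = 5.6·10^((76.9−55.9)/10) = 5.6·10^(21.0/10) = 705.00 m.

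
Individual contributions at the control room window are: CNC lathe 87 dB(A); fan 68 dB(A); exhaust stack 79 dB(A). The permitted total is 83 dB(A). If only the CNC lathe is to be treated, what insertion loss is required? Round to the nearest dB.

6 dB

Fixed contribution from the other sources: Σ 10^(L/10) = 10^(68/10) + 10^(79/10) = 8.574e+07 (79.33 dB(A)).
The limit corresponds to 10^(83/10) = 1.995e+08; subtracting the fixed part leaves 1.138e+08 for the CNC lathe, i.e. 80.56 dB(A).
Required insertion loss = 87 − 80.56 = 6.44 dB.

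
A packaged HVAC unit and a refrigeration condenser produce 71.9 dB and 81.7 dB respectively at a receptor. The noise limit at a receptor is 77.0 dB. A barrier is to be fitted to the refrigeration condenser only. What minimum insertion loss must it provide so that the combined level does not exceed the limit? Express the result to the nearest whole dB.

Fixed contribution from the other source: Σ 10^(L/10) = 10^(71.9/10) = 1.549e+07 (71.90 dB).
The limit corresponds to 10^(77.0/10) = 5.012e+07; subtracting the fixed part leaves 3.463e+07 for the refrigeration condenser, i.e. 75.39 dB.
Required insertion loss = 81.7 − 75.39 = 6.31 dB.

6 dB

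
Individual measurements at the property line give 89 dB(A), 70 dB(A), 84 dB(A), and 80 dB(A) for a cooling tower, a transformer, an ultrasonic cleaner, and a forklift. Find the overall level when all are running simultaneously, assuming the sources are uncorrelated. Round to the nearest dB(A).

91 dB(A)

Incoherent sources combine by intensity addition: L_total = 10·log₁₀(Σ 10^(L_i/10)).
Σ 10^(L/10) = 10^(89/10) + 10^(70/10) + 10^(84/10) + 10^(80/10) = 1.156e+09.
L_total = 10·log₁₀(1.156e+09) = 90.63 dB(A).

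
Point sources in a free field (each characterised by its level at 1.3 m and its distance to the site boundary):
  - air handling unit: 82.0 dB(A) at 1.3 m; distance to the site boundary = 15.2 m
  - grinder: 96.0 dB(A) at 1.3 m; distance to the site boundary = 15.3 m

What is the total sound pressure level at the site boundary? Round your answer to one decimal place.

74.8 dB(A)

Propagate each source to the receiver with L = L_ref − 20·log₁₀(r/r_ref), then add intensities.
air handling unit: 82.0 − 20·log₁₀(15.2/1.3) = 82.0 − 21.36 = 60.64 dB(A).
grinder: 96.0 − 20·log₁₀(15.3/1.3) = 96.0 − 21.41 = 74.59 dB(A).
Σ 10^(L/10) = 2.990e+07 → L_total = 10·log₁₀(2.990e+07) = 74.76 dB(A).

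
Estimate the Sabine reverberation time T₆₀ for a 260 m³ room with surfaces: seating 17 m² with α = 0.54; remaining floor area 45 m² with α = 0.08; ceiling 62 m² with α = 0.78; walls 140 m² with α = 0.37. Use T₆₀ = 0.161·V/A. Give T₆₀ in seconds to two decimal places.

Total absorption A = 17·0.54 + 45·0.08 + 62·0.78 + 140·0.37 = 112.94 m² sabins.
T₆₀ = 0.161·V/A = 0.161·260/112.94 = 0.371 s.

0.37 s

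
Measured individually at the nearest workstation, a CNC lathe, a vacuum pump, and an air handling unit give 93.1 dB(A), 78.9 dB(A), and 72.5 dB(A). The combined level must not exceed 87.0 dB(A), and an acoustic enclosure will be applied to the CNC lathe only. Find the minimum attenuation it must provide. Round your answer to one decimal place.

7.0 dB

The untreated sources together contribute 10^(78.9/10) + 10^(72.5/10) = 9.541e+07, i.e. 79.80 dB(A).
To meet 87.0 dB(A) overall, the treated CNC lathe may contribute at most 10^(87.0/10) − 9.541e+07 = 4.058e+08, i.e. 86.08 dB(A).
Required insertion loss = 93.1 − 86.08 = 7.02 dB.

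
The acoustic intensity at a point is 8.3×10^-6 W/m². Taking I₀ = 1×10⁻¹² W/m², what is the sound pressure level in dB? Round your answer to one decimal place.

I/I₀ = 8.3×10^-6/10⁻¹² = 8.3×10^6, and L = 10·log₁₀(I/I₀).
L = 10·(0.9191 + 6) = 69.19 dB.

69.2 dB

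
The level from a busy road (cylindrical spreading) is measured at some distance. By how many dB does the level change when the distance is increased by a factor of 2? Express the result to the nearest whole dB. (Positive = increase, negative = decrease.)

A line source loses 3 dB per doubling of distance; generally ΔL = −10·log₁₀(r₂/r₁).
ΔL = −10·log₁₀(2) = -3.01 dB.

-3 dB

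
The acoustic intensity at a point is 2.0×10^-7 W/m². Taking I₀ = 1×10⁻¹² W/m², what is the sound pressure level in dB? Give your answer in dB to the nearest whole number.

Dividing by I₀ shifts the exponent by 12: I/I₀ = 2.0×10^5.
L = 10·(0.3010 + 5) = 53.01 dB.

53 dB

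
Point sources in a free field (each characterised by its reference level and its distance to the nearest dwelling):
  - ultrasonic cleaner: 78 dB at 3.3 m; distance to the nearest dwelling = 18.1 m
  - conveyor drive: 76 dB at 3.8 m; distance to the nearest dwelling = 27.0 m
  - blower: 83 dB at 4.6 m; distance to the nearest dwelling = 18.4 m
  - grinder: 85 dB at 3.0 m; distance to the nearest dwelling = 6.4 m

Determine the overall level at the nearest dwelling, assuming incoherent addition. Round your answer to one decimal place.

79.3 dB

Apply inverse-square spreading to bring every level to the receiver, then sum 10^(L/10).
ultrasonic cleaner: 78 − 20·log₁₀(18.1/3.3) = 78 − 14.78 = 63.22 dB.
conveyor drive: 76 − 20·log₁₀(27.0/3.8) = 76 − 17.03 = 58.97 dB.
blower: 83 − 20·log₁₀(18.4/4.6) = 83 − 12.04 = 70.96 dB.
grinder: 85 − 20·log₁₀(6.4/3.0) = 85 − 6.58 = 78.42 dB.
Σ 10^(L/10) = 8.484e+07 → L_total = 10·log₁₀(8.484e+07) = 79.29 dB.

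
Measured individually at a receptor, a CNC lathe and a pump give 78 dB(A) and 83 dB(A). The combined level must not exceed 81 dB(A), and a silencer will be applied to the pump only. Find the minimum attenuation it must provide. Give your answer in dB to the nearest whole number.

5 dB

Everything except the pump sums to 10^(78/10) = 6.310e+07 in linear terms, 78.00 dB(A).
The limit corresponds to 10^(81/10) = 1.259e+08; subtracting the fixed part leaves 6.280e+07 for the pump, i.e. 77.98 dB(A).
Required insertion loss = 83 − 77.98 = 5.02 dB.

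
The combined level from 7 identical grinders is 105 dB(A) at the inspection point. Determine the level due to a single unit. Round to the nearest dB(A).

7 equal contributions raise the level by 10·log₁₀ 7 = 8.451 dB, so each unit alone gives 105 − 8.451.

97 dB(A)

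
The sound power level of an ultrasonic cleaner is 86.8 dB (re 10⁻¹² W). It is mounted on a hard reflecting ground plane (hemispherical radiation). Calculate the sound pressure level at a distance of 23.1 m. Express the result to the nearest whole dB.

52 dB

L_p = L_w − 10·log₁₀(2π·r²) with r = 23.1 m.
2π·r² = 3353 m², 10·log₁₀ of that is 35.254 dB.
L_p = 86.8 − 35.254 = 51.55 dB.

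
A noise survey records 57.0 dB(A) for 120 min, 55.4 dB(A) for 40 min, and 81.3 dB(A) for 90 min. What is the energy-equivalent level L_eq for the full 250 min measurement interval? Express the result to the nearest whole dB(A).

77 dB(A)

Weight each interval's intensity by its duration and average over T = 250 min:
Σ tᵢ·10^(Lᵢ/10) = 120·10^(57.0/10) + 40·10^(55.4/10) + 90·10^(81.3/10) = 1.221e+10.
L_eq = 10·log₁₀(1.221e+10/250) = 76.89 dB(A).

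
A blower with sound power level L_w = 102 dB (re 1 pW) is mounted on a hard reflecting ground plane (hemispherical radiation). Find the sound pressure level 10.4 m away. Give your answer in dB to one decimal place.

73.7 dB

The power spreads over a hemisphere of area 2π·r², so L_p = L_w − 10·log₁₀(2π·r²).
2π·r² = 679.6 m², 10·log₁₀ of that is 28.322 dB.
L_p = 102 − 28.322 = 73.68 dB.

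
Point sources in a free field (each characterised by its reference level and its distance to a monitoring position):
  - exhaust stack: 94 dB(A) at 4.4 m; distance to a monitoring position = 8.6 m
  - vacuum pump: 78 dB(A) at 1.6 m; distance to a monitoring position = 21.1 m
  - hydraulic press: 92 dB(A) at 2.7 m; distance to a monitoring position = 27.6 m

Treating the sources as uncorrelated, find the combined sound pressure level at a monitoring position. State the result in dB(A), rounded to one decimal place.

88.3 dB(A)

First find each source's level at the receiver (point-source: −20·log₁₀(r/r_ref)), then combine on an intensity basis.
exhaust stack: 94 − 20·log₁₀(8.6/4.4) = 94 − 5.82 = 88.18 dB(A).
vacuum pump: 78 − 20·log₁₀(21.1/1.6) = 78 − 22.40 = 55.60 dB(A).
hydraulic press: 92 − 20·log₁₀(27.6/2.7) = 92 − 20.19 = 71.81 dB(A).
Σ 10^(L/10) = 6.730e+08 → L_total = 10·log₁₀(6.730e+08) = 88.28 dB(A).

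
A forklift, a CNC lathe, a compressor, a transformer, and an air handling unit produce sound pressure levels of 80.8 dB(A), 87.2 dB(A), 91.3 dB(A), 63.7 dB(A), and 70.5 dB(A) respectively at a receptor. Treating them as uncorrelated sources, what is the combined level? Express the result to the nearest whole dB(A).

93 dB(A)

Incoherent sources combine by intensity addition: L_total = 10·log₁₀(Σ 10^(L_i/10)).
Σ 10^(L/10) = 10^(80.8/10) + 10^(87.2/10) + 10^(91.3/10) + 10^(63.7/10) + 10^(70.5/10) = 2.008e+09.
L_total = 10·log₁₀(2.008e+09) = 93.03 dB(A).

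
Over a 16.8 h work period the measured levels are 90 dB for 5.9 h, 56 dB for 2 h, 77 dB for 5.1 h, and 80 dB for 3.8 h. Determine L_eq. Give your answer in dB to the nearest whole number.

86 dB

Weight each interval's intensity by its duration and average over T = 16.8 h:
Σ tᵢ·10^(Lᵢ/10) = 5.9·10^(90/10) + 2·10^(56/10) + 5.1·10^(77/10) + 3.8·10^(80/10) = 6.536e+09.
L_eq = 10·log₁₀(6.536e+09/16.8) = 85.90 dB.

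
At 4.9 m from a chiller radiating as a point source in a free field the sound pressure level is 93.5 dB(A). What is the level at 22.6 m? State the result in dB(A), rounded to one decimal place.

80.2 dB(A)

For a point source, L₂ = L₁ − 20·log₁₀(r₂/r₁).
L₂ = 93.5 − 20·log₁₀(22.6/4.9) = 93.5 − 13.278 = 80.22 dB(A).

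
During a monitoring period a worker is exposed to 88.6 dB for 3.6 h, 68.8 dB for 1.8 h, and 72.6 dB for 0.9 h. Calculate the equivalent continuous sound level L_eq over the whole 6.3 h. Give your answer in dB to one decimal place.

L_eq = 10·log₁₀[(1/T)·Σ tᵢ·10^(Lᵢ/10)] with T = 6.3 h.
Σ tᵢ·10^(Lᵢ/10) = 3.6·10^(88.6/10) + 1.8·10^(68.8/10) + 0.9·10^(72.6/10) = 2.638e+09.
L_eq = 10·log₁₀(2.638e+09/6.3) = 86.22 dB.

86.2 dB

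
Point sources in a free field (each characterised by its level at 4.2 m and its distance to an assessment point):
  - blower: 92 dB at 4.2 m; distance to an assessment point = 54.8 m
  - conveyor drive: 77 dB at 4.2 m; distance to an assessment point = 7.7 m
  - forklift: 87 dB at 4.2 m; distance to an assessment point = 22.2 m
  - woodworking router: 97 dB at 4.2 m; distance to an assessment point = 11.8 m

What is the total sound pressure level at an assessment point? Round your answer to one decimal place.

88.3 dB

Apply inverse-square spreading to bring every level to the receiver, then sum 10^(L/10).
blower: 92 − 20·log₁₀(54.8/4.2) = 92 − 22.31 = 69.69 dB.
conveyor drive: 77 − 20·log₁₀(7.7/4.2) = 77 − 5.26 = 71.74 dB.
forklift: 87 − 20·log₁₀(22.2/4.2) = 87 − 14.46 = 72.54 dB.
woodworking router: 97 − 20·log₁₀(11.8/4.2) = 97 − 8.97 = 88.03 dB.
Σ 10^(L/10) = 6.771e+08 → L_total = 10·log₁₀(6.771e+08) = 88.31 dB.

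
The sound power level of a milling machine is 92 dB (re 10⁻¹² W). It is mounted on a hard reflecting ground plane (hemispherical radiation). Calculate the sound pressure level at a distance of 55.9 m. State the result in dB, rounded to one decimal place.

The power spreads over a hemisphere of area 2π·r², so L_p = L_w − 10·log₁₀(2π·r²).
2π·r² = 1.963e+04 m², 10·log₁₀ of that is 42.930 dB.
L_p = 92 − 42.930 = 49.07 dB.

49.1 dB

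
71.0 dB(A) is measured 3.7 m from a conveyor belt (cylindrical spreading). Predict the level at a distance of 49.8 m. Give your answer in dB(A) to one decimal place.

Line-source attenuation: ΔL = 10·log₁₀(r₂/r₁) = 10·log₁₀(49.8/3.7) = 11.290 dB.
L₂ = 71.0 − 10·log₁₀(49.8/3.7) = 71.0 − 11.290 = 59.71 dB(A).

59.7 dB(A)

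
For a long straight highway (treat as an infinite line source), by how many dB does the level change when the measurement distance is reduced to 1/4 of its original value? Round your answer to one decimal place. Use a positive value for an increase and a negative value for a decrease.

+6.0 dB

With cylindrical spreading the level changes by −10·log₁₀(r₂/r₁).
ΔL = −10·log₁₀(0.25) = +6.02 dB.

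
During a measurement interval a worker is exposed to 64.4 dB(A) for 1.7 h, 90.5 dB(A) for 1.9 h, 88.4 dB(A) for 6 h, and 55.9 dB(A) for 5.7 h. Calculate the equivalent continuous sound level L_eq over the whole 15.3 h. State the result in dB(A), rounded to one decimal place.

86.1 dB(A)

The energy average is taken in the linear domain: L_eq = 10·log₁₀[(Σ tᵢ·10^(Lᵢ/10))/T], T = 15.3 h.
Σ tᵢ·10^(Lᵢ/10) = 1.7·10^(64.4/10) + 1.9·10^(90.5/10) + 6·10^(88.4/10) + 5.7·10^(55.9/10) = 6.290e+09.
L_eq = 10·log₁₀(6.290e+09/15.3) = 86.14 dB(A).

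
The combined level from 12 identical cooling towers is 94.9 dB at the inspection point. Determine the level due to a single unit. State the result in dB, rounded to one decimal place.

12 equal contributions raise the level by 10·log₁₀ 12 = 10.792 dB, so each unit alone gives 94.9 − 10.792.

84.1 dB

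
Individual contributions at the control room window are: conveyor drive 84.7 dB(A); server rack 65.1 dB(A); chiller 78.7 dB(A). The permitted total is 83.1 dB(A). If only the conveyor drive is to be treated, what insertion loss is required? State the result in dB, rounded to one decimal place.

Fixed contribution from the other sources: Σ 10^(L/10) = 10^(65.1/10) + 10^(78.7/10) = 7.737e+07 (78.89 dB(A)).
The limit corresponds to 10^(83.1/10) = 2.042e+08; subtracting the fixed part leaves 1.268e+08 for the conveyor drive, i.e. 81.03 dB(A).
So the conveyor drive must be reduced from 84.7 to 81.03 dB(A): IL = 3.67 dB.

3.7 dB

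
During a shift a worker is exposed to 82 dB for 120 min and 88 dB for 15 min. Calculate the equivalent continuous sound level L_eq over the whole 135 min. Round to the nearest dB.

L_eq = 10·log₁₀[(1/T)·Σ tᵢ·10^(Lᵢ/10)] with T = 135 min.
Σ tᵢ·10^(Lᵢ/10) = 120·10^(82/10) + 15·10^(88/10) = 2.848e+10.
L_eq = 10·log₁₀(2.848e+10/135) = 83.24 dB.

83 dB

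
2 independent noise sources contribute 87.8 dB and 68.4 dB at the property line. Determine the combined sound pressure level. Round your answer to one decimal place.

87.8 dB

For uncorrelated sources the intensities add, so convert each level to linear form, sum, and take 10·log₁₀ of the total.
Σ 10^(L/10) = 10^(87.8/10) + 10^(68.4/10) = 6.095e+08.
L_total = 10·log₁₀(6.095e+08) = 87.85 dB.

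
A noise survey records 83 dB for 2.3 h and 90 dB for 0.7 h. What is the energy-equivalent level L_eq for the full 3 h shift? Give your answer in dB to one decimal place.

85.9 dB

L_eq = 10·log₁₀[(1/T)·Σ tᵢ·10^(Lᵢ/10)] with T = 3 h.
Σ tᵢ·10^(Lᵢ/10) = 2.3·10^(83/10) + 0.7·10^(90/10) = 1.159e+09.
L_eq = 10·log₁₀(1.159e+09/3) = 85.87 dB.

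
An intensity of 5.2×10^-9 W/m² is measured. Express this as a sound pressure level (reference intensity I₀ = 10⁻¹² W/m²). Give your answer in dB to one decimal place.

37.2 dB

L = 10·log₁₀(I/I₀) = 10·log₁₀(5.2×10^-9/10⁻¹²) = 10·log₁₀(5.2×10^3).
L = 10·(0.7160 + 3) = 37.16 dB.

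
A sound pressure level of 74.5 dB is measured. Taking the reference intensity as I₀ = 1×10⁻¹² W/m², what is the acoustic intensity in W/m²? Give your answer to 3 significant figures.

2.82e-05 W/m²

L = 10·log₁₀(I/I₀) ⇒ I = I₀·10^(L/10) = 10⁻¹² × 10^7.45.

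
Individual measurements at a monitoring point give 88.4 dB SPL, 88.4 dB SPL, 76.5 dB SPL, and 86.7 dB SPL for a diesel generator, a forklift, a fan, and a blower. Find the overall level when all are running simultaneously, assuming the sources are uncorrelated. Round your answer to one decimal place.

Incoherent sources combine by intensity addition: L_total = 10·log₁₀(Σ 10^(L_i/10)).
Σ 10^(L/10) = 10^(88.4/10) + 10^(88.4/10) + 10^(76.5/10) + 10^(86.7/10) = 1.896e+09.
L_total = 10·log₁₀(1.896e+09) = 92.78 dB SPL.

92.8 dB SPL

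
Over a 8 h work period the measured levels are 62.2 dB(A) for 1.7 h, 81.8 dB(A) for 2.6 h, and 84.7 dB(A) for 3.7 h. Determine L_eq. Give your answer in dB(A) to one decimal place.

82.7 dB(A)

Weight each interval's intensity by its duration and average over T = 8 h:
Σ tᵢ·10^(Lᵢ/10) = 1.7·10^(62.2/10) + 2.6·10^(81.8/10) + 3.7·10^(84.7/10) = 1.488e+09.
L_eq = 10·log₁₀(1.488e+09/8) = 82.70 dB(A).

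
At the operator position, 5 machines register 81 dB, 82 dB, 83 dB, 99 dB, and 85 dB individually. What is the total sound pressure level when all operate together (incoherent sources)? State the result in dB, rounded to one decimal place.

Incoherent sources combine by intensity addition: L_total = 10·log₁₀(Σ 10^(L_i/10)).
Σ 10^(L/10) = 10^(81/10) + 10^(82/10) + 10^(83/10) + 10^(99/10) + 10^(85/10) = 8.743e+09.
L_total = 10·log₁₀(8.743e+09) = 99.42 dB.

99.4 dB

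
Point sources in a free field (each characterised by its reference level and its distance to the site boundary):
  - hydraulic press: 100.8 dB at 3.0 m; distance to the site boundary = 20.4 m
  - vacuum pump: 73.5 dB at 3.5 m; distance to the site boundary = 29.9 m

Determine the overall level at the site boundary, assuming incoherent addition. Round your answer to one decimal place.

Apply inverse-square spreading to bring every level to the receiver, then sum 10^(L/10).
hydraulic press: 100.8 − 20·log₁₀(20.4/3.0) = 100.8 − 16.65 = 84.15 dB.
vacuum pump: 73.5 − 20·log₁₀(29.9/3.5) = 73.5 − 18.63 = 54.87 dB.
Σ 10^(L/10) = 2.603e+08 → L_total = 10·log₁₀(2.603e+08) = 84.15 dB.

84.2 dB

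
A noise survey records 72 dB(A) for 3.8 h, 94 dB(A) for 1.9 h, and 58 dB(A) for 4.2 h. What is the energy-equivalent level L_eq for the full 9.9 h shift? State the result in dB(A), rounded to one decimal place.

Weight each interval's intensity by its duration and average over T = 9.9 h:
Σ tᵢ·10^(Lᵢ/10) = 3.8·10^(72/10) + 1.9·10^(94/10) + 4.2·10^(58/10) = 4.835e+09.
L_eq = 10·log₁₀(4.835e+09/9.9) = 86.89 dB(A).

86.9 dB(A)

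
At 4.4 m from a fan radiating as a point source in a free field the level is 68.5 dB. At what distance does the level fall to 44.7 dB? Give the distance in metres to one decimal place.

Point-source spreading drops the level by 20·log₁₀(r₂/r₁); inverting, r₂/r₁ = 10^(ΔL/20).
r₂ = 4.4·10^((68.5−44.7)/20) = 4.4·10^(23.8/20) = 68.15 m.

68.1 m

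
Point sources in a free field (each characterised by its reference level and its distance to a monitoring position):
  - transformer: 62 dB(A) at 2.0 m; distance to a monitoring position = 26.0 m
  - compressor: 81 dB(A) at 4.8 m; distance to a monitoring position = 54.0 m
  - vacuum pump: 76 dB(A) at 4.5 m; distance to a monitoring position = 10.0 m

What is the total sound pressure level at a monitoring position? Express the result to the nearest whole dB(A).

Apply inverse-square spreading to bring every level to the receiver, then sum 10^(L/10).
transformer: 62 − 20·log₁₀(26.0/2.0) = 62 − 22.28 = 39.72 dB(A).
compressor: 81 − 20·log₁₀(54.0/4.8) = 81 − 21.02 = 59.98 dB(A).
vacuum pump: 76 − 20·log₁₀(10.0/4.5) = 76 − 6.94 = 69.06 dB(A).
Σ 10^(L/10) = 9.066e+06 → L_total = 10·log₁₀(9.066e+06) = 69.57 dB(A).

70 dB(A)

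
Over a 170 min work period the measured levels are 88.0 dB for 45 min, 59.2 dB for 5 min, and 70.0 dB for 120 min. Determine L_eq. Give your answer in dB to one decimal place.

82.4 dB

Weight each interval's intensity by its duration and average over T = 170 min:
Σ tᵢ·10^(Lᵢ/10) = 45·10^(88.0/10) + 5·10^(59.2/10) + 120·10^(70.0/10) = 2.960e+10.
L_eq = 10·log₁₀(2.960e+10/170) = 82.41 dB.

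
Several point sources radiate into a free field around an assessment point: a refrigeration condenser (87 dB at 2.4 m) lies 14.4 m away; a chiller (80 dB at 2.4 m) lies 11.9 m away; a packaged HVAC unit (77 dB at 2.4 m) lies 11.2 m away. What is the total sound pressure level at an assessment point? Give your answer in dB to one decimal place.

First find each source's level at the receiver (point-source: −20·log₁₀(r/r_ref)), then combine on an intensity basis.
refrigeration condenser: 87 − 20·log₁₀(14.4/2.4) = 87 − 15.56 = 71.44 dB.
chiller: 80 − 20·log₁₀(11.9/2.4) = 80 − 13.91 = 66.09 dB.
packaged HVAC unit: 77 − 20·log₁₀(11.2/2.4) = 77 − 13.38 = 63.62 dB.
Σ 10^(L/10) = 2.029e+07 → L_total = 10·log₁₀(2.029e+07) = 73.07 dB.

73.1 dB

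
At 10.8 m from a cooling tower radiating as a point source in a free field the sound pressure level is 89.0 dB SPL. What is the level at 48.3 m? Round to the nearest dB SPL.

76 dB SPL

For a point source, L₂ = L₁ − 20·log₁₀(r₂/r₁).
L₂ = 89.0 − 20·log₁₀(48.3/10.8) = 89.0 − 13.010 = 75.99 dB SPL.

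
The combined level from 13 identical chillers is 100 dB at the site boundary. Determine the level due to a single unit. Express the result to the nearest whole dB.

For N identical incoherent sources L_total = L₁ + 10·log₁₀ N, so L₁ = 100 − 10·log₁₀(13) = 100 − 11.139.

89 dB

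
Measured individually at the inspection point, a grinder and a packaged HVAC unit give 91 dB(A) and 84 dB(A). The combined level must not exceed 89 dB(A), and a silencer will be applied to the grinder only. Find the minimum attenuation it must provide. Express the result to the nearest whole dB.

4 dB

Everything except the grinder sums to 10^(84/10) = 2.512e+08 in linear terms, 84.00 dB(A).
The limit corresponds to 10^(89/10) = 7.943e+08; subtracting the fixed part leaves 5.431e+08 for the grinder, i.e. 87.35 dB(A).
Required insertion loss = 91 − 87.35 = 3.65 dB.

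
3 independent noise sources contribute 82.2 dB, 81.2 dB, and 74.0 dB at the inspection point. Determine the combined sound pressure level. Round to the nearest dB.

85 dB

For uncorrelated sources the intensities add, so convert each level to linear form, sum, and take 10·log₁₀ of the total.
Σ 10^(L/10) = 10^(82.2/10) + 10^(81.2/10) + 10^(74.0/10) = 3.229e+08.
L_total = 10·log₁₀(3.229e+08) = 85.09 dB.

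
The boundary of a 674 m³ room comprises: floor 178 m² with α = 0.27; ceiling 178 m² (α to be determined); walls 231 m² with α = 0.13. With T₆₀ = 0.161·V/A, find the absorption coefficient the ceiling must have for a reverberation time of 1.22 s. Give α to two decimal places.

0.06

A = 0.161·V/T₆₀ = 0.161·674/1.22 = 88.95 m² sabins.
Absorption from the other surfaces = 178·0.27 + 231·0.13 = 78.09 m², so the ceiling must supply 10.86 m² over 178 m².
α = 10.86/178 = 0.061.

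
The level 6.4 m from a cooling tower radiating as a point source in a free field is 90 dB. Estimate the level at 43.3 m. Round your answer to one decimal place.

For a point source, L₂ = L₁ − 20·log₁₀(r₂/r₁).
L₂ = 90 − 20·log₁₀(43.3/6.4) = 90 − 16.606 = 73.39 dB.

73.4 dB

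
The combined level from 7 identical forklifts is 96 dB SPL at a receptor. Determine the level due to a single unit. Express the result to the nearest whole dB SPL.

Dividing the total intensity by 7 lowers the level by 10·log₁₀ 7 = 8.451 dB: L₁ = 96 − 8.451.

88 dB SPL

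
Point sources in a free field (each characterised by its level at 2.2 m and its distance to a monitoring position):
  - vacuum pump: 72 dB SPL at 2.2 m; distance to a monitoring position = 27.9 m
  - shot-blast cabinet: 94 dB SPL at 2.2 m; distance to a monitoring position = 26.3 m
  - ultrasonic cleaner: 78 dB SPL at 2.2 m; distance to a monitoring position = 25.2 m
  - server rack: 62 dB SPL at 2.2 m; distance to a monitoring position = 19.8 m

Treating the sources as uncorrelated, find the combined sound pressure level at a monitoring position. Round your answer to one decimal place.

Apply inverse-square spreading to bring every level to the receiver, then sum 10^(L/10).
vacuum pump: 72 − 20·log₁₀(27.9/2.2) = 72 − 22.06 = 49.94 dB SPL.
shot-blast cabinet: 94 − 20·log₁₀(26.3/2.2) = 94 − 21.55 = 72.45 dB SPL.
ultrasonic cleaner: 78 − 20·log₁₀(25.2/2.2) = 78 − 21.18 = 56.82 dB SPL.
server rack: 62 − 20·log₁₀(19.8/2.2) = 62 − 19.08 = 42.92 dB SPL.
Σ 10^(L/10) = 1.818e+07 → L_total = 10·log₁₀(1.818e+07) = 72.59 dB SPL.

72.6 dB SPL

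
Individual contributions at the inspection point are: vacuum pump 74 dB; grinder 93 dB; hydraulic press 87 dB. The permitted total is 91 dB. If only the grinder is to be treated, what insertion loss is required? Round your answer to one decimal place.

Fixed contribution from the other sources: Σ 10^(L/10) = 10^(74/10) + 10^(87/10) = 5.263e+08 (87.21 dB).
The limit corresponds to 10^(91/10) = 1.259e+09; subtracting the fixed part leaves 7.326e+08 for the grinder, i.e. 88.65 dB.
So the grinder must be reduced from 93 to 88.65 dB: IL = 4.35 dB.

4.4 dB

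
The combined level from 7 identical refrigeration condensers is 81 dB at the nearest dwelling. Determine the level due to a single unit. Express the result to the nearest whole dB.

73 dB

Dividing the total intensity by 7 lowers the level by 10·log₁₀ 7 = 8.451 dB: L₁ = 81 − 8.451.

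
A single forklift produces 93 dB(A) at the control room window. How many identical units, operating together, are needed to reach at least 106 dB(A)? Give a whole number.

N identical sources give L₁ + 10·log₁₀ N, so require 10·log₁₀ N ≥ 106 − 93 = 13.0 dB.
N ≥ 10^(13.0/10) = 19.953, so N = 20.

20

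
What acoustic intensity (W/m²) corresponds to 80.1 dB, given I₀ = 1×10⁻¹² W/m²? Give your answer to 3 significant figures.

0.000102 W/m²

L = 10·log₁₀(I/I₀) ⇒ I = I₀·10^(L/10) = 10⁻¹² × 10^8.01.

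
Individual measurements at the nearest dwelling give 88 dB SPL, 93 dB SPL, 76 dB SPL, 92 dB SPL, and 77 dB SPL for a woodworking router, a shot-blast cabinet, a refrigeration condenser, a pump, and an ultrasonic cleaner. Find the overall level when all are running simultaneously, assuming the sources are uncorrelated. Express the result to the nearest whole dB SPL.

96 dB SPL

Incoherent sources combine by intensity addition: L_total = 10·log₁₀(Σ 10^(L_i/10)).
Σ 10^(L/10) = 10^(88/10) + 10^(93/10) + 10^(76/10) + 10^(92/10) + 10^(77/10) = 4.301e+09.
L_total = 10·log₁₀(4.301e+09) = 96.34 dB SPL.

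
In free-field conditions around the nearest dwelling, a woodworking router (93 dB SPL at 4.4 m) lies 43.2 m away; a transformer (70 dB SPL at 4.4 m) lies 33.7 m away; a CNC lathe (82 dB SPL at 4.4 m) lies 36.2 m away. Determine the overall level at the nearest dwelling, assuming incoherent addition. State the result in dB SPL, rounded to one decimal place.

First find each source's level at the receiver (point-source: −20·log₁₀(r/r_ref)), then combine on an intensity basis.
woodworking router: 93 − 20·log₁₀(43.2/4.4) = 93 − 19.84 = 73.16 dB SPL.
transformer: 70 − 20·log₁₀(33.7/4.4) = 70 − 17.68 = 52.32 dB SPL.
CNC lathe: 82 − 20·log₁₀(36.2/4.4) = 82 − 18.31 = 63.69 dB SPL.
Σ 10^(L/10) = 2.321e+07 → L_total = 10·log₁₀(2.321e+07) = 73.66 dB SPL.

73.7 dB SPL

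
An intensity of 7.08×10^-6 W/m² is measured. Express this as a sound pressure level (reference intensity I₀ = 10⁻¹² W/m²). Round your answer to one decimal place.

68.5 dB

L = 10·log₁₀(I/I₀) = 10·log₁₀(7.08×10^-6/10⁻¹²) = 10·log₁₀(7.08×10^6).
L = 10·(0.8500 + 6) = 68.50 dB.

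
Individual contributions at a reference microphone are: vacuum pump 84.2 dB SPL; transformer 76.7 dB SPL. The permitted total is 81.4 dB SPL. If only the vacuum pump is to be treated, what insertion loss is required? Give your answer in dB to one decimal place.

Fixed contribution from the other source: Σ 10^(L/10) = 10^(76.7/10) = 4.677e+07 (76.70 dB SPL).
The limit corresponds to 10^(81.4/10) = 1.380e+08; subtracting the fixed part leaves 9.126e+07 for the vacuum pump, i.e. 79.60 dB SPL.
So the vacuum pump must be reduced from 84.2 to 79.60 dB SPL: IL = 4.60 dB.

4.6 dB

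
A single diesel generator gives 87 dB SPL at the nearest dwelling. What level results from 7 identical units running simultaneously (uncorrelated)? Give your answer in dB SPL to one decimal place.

95.5 dB SPL

With 7 equal, uncorrelated contributions the intensity is 7× that of one unit, giving a rise of 10·log₁₀ 7.
L_total = 87 + 10·log₁₀(7) = 87 + 8.451 = 95.45 dB SPL.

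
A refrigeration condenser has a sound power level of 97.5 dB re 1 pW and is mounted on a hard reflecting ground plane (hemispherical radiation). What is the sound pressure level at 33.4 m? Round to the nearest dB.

59 dB

L_p = L_w − 10·log₁₀(2π·r²) with r = 33.4 m.
2π·r² = 7009 m², 10·log₁₀ of that is 38.457 dB.
L_p = 97.5 − 38.457 = 59.04 dB.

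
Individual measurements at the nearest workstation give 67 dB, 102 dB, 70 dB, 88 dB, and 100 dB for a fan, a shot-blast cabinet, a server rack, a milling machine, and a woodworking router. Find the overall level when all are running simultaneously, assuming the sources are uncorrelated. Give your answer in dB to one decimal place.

104.2 dB

For uncorrelated sources the intensities add, so convert each level to linear form, sum, and take 10·log₁₀ of the total.
Σ 10^(L/10) = 10^(67/10) + 10^(102/10) + 10^(70/10) + 10^(88/10) + 10^(100/10) = 2.649e+10.
L_total = 10·log₁₀(2.649e+10) = 104.23 dB.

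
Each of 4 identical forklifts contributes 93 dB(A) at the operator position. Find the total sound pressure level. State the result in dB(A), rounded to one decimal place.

99.0 dB(A)

N identical incoherent sources raise the level by 10·log₁₀ N.
L_total = 93 + 10·log₁₀(4) = 93 + 6.021 = 99.02 dB(A).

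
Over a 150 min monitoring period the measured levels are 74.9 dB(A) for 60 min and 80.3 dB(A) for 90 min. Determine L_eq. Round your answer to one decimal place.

Weight each interval's intensity by its duration and average over T = 150 min:
Σ tᵢ·10^(Lᵢ/10) = 60·10^(74.9/10) + 90·10^(80.3/10) = 1.150e+10.
L_eq = 10·log₁₀(1.150e+10/150) = 78.85 dB(A).

78.8 dB(A)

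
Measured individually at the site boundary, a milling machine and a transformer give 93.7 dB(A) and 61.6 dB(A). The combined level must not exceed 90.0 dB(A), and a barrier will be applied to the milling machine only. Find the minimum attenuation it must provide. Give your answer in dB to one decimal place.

3.7 dB

The untreated sources together contribute 10^(61.6/10) = 1.445e+06, i.e. 61.60 dB(A).
To meet 90.0 dB(A) overall, the treated milling machine may contribute at most 10^(90.0/10) − 1.445e+06 = 9.986e+08, i.e. 89.99 dB(A).
Required insertion loss = 93.7 − 89.99 = 3.71 dB.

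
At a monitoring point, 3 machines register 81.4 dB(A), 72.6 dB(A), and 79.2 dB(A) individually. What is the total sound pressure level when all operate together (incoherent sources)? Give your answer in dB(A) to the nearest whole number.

84 dB(A)

For uncorrelated sources the intensities add, so convert each level to linear form, sum, and take 10·log₁₀ of the total.
Σ 10^(L/10) = 10^(81.4/10) + 10^(72.6/10) + 10^(79.2/10) = 2.394e+08.
L_total = 10·log₁₀(2.394e+08) = 83.79 dB(A).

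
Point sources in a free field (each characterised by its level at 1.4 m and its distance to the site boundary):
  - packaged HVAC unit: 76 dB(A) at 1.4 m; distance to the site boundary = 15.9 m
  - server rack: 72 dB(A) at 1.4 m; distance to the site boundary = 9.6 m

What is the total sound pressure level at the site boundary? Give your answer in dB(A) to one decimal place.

58.1 dB(A)

First find each source's level at the receiver (point-source: −20·log₁₀(r/r_ref)), then combine on an intensity basis.
packaged HVAC unit: 76 − 20·log₁₀(15.9/1.4) = 76 − 21.11 = 54.89 dB(A).
server rack: 72 − 20·log₁₀(9.6/1.4) = 72 − 16.72 = 55.28 dB(A).
Σ 10^(L/10) = 6.457e+05 → L_total = 10·log₁₀(6.457e+05) = 58.10 dB(A).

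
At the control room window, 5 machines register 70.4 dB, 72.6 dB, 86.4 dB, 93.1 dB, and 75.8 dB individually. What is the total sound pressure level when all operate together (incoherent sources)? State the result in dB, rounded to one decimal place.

Incoherent sources combine by intensity addition: L_total = 10·log₁₀(Σ 10^(L_i/10)).
Σ 10^(L/10) = 10^(70.4/10) + 10^(72.6/10) + 10^(86.4/10) + 10^(93.1/10) + 10^(75.8/10) = 2.545e+09.
L_total = 10·log₁₀(2.545e+09) = 94.06 dB.

94.1 dB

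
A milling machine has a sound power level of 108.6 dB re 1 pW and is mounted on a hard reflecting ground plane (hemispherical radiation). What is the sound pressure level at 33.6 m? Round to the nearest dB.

70 dB

Free-field hemispherical radiation: L_p = L_w − 10·log₁₀(2π·r²), r = 33.6 m.
2π·r² = 7093 m², 10·log₁₀ of that is 38.509 dB.
L_p = 108.6 − 38.509 = 70.09 dB.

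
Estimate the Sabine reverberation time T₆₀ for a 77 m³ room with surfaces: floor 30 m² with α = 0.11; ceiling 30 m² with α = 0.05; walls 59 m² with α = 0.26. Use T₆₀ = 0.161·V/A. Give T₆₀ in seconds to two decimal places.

A = Σ Sᵢαᵢ = 30·0.11 + 30·0.05 + 59·0.26 = 20.14 m².
T₆₀ = 0.161·V/A = 0.161·77/20.14 = 0.616 s.

0.62 s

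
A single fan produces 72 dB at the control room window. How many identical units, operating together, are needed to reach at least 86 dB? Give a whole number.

26

Need L₁ + 10·log₁₀ N ≥ 86, i.e. log₁₀ N ≥ 1.40.
N ≥ 10^(14.0/10) = 25.119, so N = 26.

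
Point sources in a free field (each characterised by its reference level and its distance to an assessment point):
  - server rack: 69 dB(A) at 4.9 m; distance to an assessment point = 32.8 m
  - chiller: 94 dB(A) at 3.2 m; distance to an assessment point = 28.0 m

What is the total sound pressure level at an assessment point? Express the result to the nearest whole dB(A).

75 dB(A)

Apply inverse-square spreading to bring every level to the receiver, then sum 10^(L/10).
server rack: 69 − 20·log₁₀(32.8/4.9) = 69 − 16.51 = 52.49 dB(A).
chiller: 94 − 20·log₁₀(28.0/3.2) = 94 − 18.84 = 75.16 dB(A).
Σ 10^(L/10) = 3.299e+07 → L_total = 10·log₁₀(3.299e+07) = 75.18 dB(A).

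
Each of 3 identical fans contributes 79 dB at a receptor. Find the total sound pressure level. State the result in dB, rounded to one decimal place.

83.8 dB

N identical incoherent sources raise the level by 10·log₁₀ N.
L_total = 79 + 10·log₁₀(3) = 79 + 4.771 = 83.77 dB.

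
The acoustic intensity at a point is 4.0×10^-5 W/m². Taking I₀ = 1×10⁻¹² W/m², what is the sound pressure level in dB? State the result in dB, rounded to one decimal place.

76.0 dB

L = 10·log₁₀(I/I₀) = 10·log₁₀(4.0×10^-5/10⁻¹²) = 10·log₁₀(4.0×10^7).
L = 10·(0.6021 + 7) = 76.02 dB.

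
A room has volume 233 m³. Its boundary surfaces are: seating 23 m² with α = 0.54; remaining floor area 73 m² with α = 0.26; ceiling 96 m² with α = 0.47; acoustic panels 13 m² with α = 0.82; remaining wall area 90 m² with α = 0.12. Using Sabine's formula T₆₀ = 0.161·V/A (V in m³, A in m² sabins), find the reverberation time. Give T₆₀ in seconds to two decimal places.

Total absorption A = 23·0.54 + 73·0.26 + 96·0.47 + 13·0.82 + 90·0.12 = 97.98 m² sabins.
T₆₀ = 0.161·V/A = 0.161·233/97.98 = 0.383 s.

0.38 s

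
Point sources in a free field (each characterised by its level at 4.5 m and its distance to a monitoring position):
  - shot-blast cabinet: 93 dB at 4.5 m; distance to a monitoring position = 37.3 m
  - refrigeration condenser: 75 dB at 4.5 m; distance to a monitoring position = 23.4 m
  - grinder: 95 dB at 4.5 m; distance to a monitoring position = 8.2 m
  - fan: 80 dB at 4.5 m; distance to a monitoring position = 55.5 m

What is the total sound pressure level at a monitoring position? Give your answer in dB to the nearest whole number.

90 dB

Apply inverse-square spreading to bring every level to the receiver, then sum 10^(L/10).
shot-blast cabinet: 93 − 20·log₁₀(37.3/4.5) = 93 − 18.37 = 74.63 dB.
refrigeration condenser: 75 − 20·log₁₀(23.4/4.5) = 75 − 14.32 = 60.68 dB.
grinder: 95 − 20·log₁₀(8.2/4.5) = 95 − 5.21 = 89.79 dB.
fan: 80 − 20·log₁₀(55.5/4.5) = 80 − 21.82 = 58.18 dB.
Σ 10^(L/10) = 9.832e+08 → L_total = 10·log₁₀(9.832e+08) = 89.93 dB.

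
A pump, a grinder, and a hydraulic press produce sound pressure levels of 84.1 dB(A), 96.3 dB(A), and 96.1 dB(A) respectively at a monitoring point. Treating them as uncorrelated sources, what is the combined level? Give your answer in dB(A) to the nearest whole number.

For uncorrelated sources the intensities add, so convert each level to linear form, sum, and take 10·log₁₀ of the total.
Σ 10^(L/10) = 10^(84.1/10) + 10^(96.3/10) + 10^(96.1/10) = 8.597e+09.
L_total = 10·log₁₀(8.597e+09) = 99.34 dB(A).

99 dB(A)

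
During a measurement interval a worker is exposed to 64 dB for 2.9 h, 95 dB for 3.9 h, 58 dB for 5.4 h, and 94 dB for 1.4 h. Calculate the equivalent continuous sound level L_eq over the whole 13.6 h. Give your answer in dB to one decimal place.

90.7 dB

The energy average is taken in the linear domain: L_eq = 10·log₁₀[(Σ tᵢ·10^(Lᵢ/10))/T], T = 13.6 h.
Σ tᵢ·10^(Lᵢ/10) = 2.9·10^(64/10) + 3.9·10^(95/10) + 5.4·10^(58/10) + 1.4·10^(94/10) = 1.586e+10.
L_eq = 10·log₁₀(1.586e+10/13.6) = 90.67 dB.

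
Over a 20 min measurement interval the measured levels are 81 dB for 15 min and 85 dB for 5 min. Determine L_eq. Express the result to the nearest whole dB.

82 dB

Weight each interval's intensity by its duration and average over T = 20 min:
Σ tᵢ·10^(Lᵢ/10) = 15·10^(81/10) + 5·10^(85/10) = 3.470e+09.
L_eq = 10·log₁₀(3.470e+09/20) = 82.39 dB.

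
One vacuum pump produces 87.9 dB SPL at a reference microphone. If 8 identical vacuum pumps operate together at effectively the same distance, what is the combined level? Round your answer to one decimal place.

With 8 equal, uncorrelated contributions the intensity is 8× that of one unit, giving a rise of 10·log₁₀ 8.
L_total = 87.9 + 10·log₁₀(8) = 87.9 + 9.031 = 96.93 dB SPL.

96.9 dB SPL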